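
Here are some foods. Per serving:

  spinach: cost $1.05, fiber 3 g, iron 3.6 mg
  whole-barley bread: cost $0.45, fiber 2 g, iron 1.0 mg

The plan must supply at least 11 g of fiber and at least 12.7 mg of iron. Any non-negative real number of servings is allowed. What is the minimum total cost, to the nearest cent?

spinach only: max(11/3, 12.7/3.6) = 3.667 servings → $3.85.
whole-barley bread only: max(11/2, 12.7/1.0) = 12.7 servings → $5.71.
spinach + whole-barley bread with both tight: 3.429 servings and 0.3571 servings → $3.76.
The minimum over all feasible corners is $3.76.

$3.76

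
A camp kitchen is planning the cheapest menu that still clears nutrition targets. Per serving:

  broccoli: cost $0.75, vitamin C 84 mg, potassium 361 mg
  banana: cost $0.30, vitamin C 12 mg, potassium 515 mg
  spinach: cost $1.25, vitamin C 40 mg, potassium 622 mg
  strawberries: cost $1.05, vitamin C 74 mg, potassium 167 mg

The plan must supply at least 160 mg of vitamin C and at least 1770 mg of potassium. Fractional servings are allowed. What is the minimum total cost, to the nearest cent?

An LP optimum is at a vertex; with two nutrient constraints at most two foods are used. Check each candidate.
broccoli only: max(160/84, 1770/361) = 4.903 servings → $3.68.
banana only: max(160/12, 1770/515) = 13.33 servings → $4.00.
spinach only: max(160/40, 1770/622) = 4 servings → $5.00.
strawberries only: max(160/74, 1770/167) = 10.6 servings → $11.13.
broccoli + banana with both tight: 1.571 servings and 2.336 servings → $1.88.
broccoli + spinach with both tight: 0.7596 servings and 2.405 servings → $3.58.
broccoli + strawberries: intersection lies outside the first quadrant.
banana + spinach: intersection lies outside the first quadrant.
banana + strawberries with both tight: 2.888 servings and 1.694 servings → $2.64.
spinach + strawberries with both tight: 2.65 servings and 0.7299 servings → $4.08.
So the least-cost plan costs $1.88.

$1.88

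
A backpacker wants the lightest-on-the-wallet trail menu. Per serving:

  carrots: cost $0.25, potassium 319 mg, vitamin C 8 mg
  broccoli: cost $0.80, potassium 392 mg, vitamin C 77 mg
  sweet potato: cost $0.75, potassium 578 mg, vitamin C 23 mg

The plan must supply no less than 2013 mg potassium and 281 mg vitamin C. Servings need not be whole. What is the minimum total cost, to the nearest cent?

$3.27

This is a tiny linear program; its minimum lies at a vertex of the feasible set. List the vertices and price them.
carrots only: max(2013/319, 281/8) = 35.12 servings → $8.78.
broccoli only: max(2013/392, 281/77) = 5.135 servings → $4.11.
sweet potato only: max(2013/578, 281/23) = 12.22 servings → $9.16.
carrots + broccoli with both tight: 2.093 servings and 3.432 servings → $3.27.
carrots + sweet potato with both targets exact would need a negative amount; discard.
broccoli + sweet potato with both tight: 3.272 servings and 1.264 servings → $3.57.
So the least-cost plan costs $3.27.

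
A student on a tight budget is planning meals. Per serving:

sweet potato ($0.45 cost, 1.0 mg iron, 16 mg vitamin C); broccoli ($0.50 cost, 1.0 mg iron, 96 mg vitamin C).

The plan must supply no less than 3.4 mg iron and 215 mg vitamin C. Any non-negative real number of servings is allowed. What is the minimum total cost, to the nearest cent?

$1.63

Check every corner: each single food scaled to meet both minima, and each pair solved so both constraints bind.
sweet potato only: max(3.4/1.0, 215/16) = 13.44 servings → $6.05.
broccoli only: max(3.4/1.0, 215/96) = 3.4 servings → $1.70.
sweet potato + broccoli with both tight: 1.393 servings and 2.007 servings → $1.63.
The minimum over all feasible corners is $1.63.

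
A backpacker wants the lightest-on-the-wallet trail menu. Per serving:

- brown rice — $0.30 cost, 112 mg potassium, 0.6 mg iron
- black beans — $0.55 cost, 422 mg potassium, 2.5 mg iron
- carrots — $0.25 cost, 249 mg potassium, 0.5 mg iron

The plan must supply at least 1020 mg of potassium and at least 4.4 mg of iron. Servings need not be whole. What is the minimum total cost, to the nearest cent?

Compare the cost at each extreme point of the feasible region.
brown rice only: max(1020/112, 4.4/0.6) = 9.107 servings → $2.73.
black beans only: max(1020/422, 4.4/2.5) = 2.417 servings → $1.33.
carrots only: max(1020/249, 4.4/0.5) = 8.8 servings → $2.20.
brown rice + black beans: the both-tight solution has a negative serving — not a feasible corner.
brown rice + carrots with both tight: 6.27 servings and 1.276 servings → $2.20.
black beans + carrots with both tight: 1.423 servings and 1.685 servings → $1.20.
The minimum over all feasible corners is $1.20.

$1.20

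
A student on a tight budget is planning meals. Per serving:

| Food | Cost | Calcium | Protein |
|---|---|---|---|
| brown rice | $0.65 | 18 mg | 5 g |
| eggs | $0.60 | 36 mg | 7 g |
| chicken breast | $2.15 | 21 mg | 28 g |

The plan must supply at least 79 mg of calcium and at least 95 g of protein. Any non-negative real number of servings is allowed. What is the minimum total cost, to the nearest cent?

brown rice only: max(79/18, 95/5) = 19 servings → $12.35.
eggs only: max(79/36, 95/7) = 13.57 servings → $8.14.
chicken breast only: max(79/21, 95/28) = 3.762 servings → $8.09.
brown rice + eggs: the both-tight solution has a negative serving — not a feasible corner.
brown rice + chicken breast with both tight: 0.5439 servings and 3.296 servings → $7.44.
eggs + chicken breast with both tight: 0.252 servings and 3.33 servings → $7.31.
So the least-cost plan costs $7.31.

$7.31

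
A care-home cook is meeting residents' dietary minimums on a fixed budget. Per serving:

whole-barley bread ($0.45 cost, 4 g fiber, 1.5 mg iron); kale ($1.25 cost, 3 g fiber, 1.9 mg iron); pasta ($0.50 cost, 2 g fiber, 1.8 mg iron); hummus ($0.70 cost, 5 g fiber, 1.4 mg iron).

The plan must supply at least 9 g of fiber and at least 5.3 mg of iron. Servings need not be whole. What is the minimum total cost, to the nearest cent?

$1.52

The cheapest plan sits at a corner of the feasible region — with two constraints it uses at most two foods.
whole-barley bread only: max(9/4, 5.3/1.5) = 3.533 servings → $1.59.
kale only: max(9/3, 5.3/1.9) = 3 servings → $3.75.
pasta only: max(9/2, 5.3/1.8) = 4.5 servings → $2.25.
hummus only: max(9/5, 5.3/1.4) = 3.786 servings → $2.65.
whole-barley bread + kale with both tight: 0.3871 servings and 2.484 servings → $3.28.
whole-barley bread + pasta with both tight: 1.333 servings and 1.833 servings → $1.52.
whole-barley bread + hummus: intersection lies outside the first quadrant.
kale + pasta with both targets exact would need a negative amount; discard.
kale + hummus with both tight: 2.623 servings and 0.2264 servings → $3.44.
pasta + hummus with both tight: 2.242 servings and 0.9032 servings → $1.75.
The minimum over all feasible corners is $1.52.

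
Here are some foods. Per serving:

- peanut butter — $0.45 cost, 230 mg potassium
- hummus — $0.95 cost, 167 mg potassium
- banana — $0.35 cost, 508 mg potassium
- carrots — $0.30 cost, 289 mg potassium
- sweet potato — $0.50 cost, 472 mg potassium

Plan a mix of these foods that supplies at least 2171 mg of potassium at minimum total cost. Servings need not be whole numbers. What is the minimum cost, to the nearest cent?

Cost per mg of potassium: banana $0.0007, carrots $0.0010, sweet potato $0.0011, peanut butter $0.0020, hummus $0.0057.
With no serving limits, use only banana: 2171 mg / 508 mg = 4.274 servings × $0.35 = $1.50.

$1.50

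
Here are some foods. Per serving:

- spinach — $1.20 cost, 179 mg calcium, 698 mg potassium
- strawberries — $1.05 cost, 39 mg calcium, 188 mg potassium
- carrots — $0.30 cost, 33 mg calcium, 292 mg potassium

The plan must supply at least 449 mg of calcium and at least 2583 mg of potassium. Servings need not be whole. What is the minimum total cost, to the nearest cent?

$3.41

For a min-cost LP with two ≥-constraints, a basic feasible solution has at most two positive variables.
spinach only: max(449/179, 2583/698) = 3.701 servings → $4.44.
strawberries only: max(449/39, 2583/188) = 13.74 servings → $14.43.
carrots only: max(449/33, 2583/292) = 13.61 servings → $4.08.
spinach + strawberries with both targets exact would need a negative amount; discard.
spinach + carrots with both tight: 1.569 servings and 5.095 servings → $3.41.
strawberries + carrots with both tight: 8.848 servings and 3.149 servings → $10.24.
Cheapest feasible corner: $3.41.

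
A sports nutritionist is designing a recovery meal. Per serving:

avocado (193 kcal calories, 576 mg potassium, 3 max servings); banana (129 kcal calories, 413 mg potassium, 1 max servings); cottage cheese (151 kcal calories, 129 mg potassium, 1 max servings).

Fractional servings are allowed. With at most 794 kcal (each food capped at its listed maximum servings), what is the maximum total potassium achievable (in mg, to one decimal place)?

Potassium per kcal: banana 3.202, avocado 2.984, cottage cheese 0.8543.
Take 1 serving of banana: uses 129 kcal, +413.0 mg potassium (running total 413.0 mg).
Take 3 servings of avocado: uses 579 kcal, +1728.0 mg potassium (running total 2141.0 mg).
Take 0.5695 servings of cottage cheese: uses 86 kcal, +73.5 mg potassium (running total 2214.5 mg).
Filling greedily by potassium-per-kcal is optimal for one linear limit, giving 2214.5 mg.

2214.5 mg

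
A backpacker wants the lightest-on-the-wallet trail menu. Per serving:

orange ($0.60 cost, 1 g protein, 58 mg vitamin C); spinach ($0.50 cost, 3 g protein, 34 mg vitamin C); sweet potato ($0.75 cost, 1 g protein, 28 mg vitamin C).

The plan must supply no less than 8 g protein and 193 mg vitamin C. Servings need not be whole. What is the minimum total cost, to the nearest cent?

$2.28

An LP optimum is at a vertex; with two nutrient constraints at most two foods are used. Check each candidate.
orange only: max(8/1, 193/58) = 8 servings → $4.80.
spinach only: max(8/3, 193/34) = 5.676 servings → $2.84.
sweet potato only: max(8/1, 193/28) = 8 servings → $6.00.
orange + spinach with both tight: 2.193 servings and 1.936 servings → $2.28.
orange + sweet potato: intersection lies outside the first quadrant.
spinach + sweet potato with both tight: 0.62 servings and 6.14 servings → $4.92.
The minimum over all feasible corners is $2.28.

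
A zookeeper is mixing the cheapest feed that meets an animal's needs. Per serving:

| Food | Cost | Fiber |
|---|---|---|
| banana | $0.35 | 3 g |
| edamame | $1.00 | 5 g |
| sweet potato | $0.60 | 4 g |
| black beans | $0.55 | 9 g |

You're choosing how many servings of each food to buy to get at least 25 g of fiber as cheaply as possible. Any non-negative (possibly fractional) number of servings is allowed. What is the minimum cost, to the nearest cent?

$1.53

Cost per g of fiber: black beans $0.0611, banana $0.1167, sweet potato $0.1500, edamame $0.2000.
With no serving limits, use only black beans: 25 g / 9 g = 2.778 servings × $0.55 = $1.53.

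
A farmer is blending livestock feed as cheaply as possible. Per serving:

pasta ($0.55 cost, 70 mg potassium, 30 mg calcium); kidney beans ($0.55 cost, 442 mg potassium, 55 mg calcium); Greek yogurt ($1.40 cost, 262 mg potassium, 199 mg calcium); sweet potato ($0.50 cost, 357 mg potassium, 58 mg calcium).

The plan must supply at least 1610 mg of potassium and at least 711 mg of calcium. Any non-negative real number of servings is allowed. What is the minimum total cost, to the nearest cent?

pasta only: max(1610/70, 711/30) = 23.7 servings → $13.04.
kidney beans only: max(1610/442, 711/55) = 12.93 servings → $7.11.
Greek yogurt only: max(1610/262, 711/199) = 6.145 servings → $8.60.
sweet potato only: max(1610/357, 711/58) = 12.26 servings → $6.13.
pasta + kidney beans: intersection lies outside the first quadrant.
pasta + Greek yogurt with both tight: 22.09 servings and 0.2422 servings → $12.49.
pasta + sweet potato: the both-tight solution has a negative serving — not a feasible corner.
kidney beans + Greek yogurt with both tight: 1.823 servings and 3.069 servings → $5.30.
kidney beans + sweet potato: intersection lies outside the first quadrant.
Greek yogurt + sweet potato with both tight: 2.873 servings and 2.401 servings → $5.22.
So the least-cost plan costs $5.22.

$5.22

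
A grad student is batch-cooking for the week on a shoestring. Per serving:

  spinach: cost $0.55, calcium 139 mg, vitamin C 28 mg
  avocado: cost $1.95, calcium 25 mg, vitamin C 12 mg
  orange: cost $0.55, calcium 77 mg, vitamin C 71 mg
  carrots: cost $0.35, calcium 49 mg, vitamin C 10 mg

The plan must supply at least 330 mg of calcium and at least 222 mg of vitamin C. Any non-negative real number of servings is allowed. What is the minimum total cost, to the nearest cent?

$1.99

This is a tiny linear program; its minimum lies at a vertex of the feasible set. List the vertices and price them.
spinach only: max(330/139, 222/28) = 7.929 servings → $4.36.
avocado only: max(330/25, 222/12) = 18.5 servings → $36.08.
orange only: max(330/77, 222/71) = 4.286 servings → $2.36.
carrots only: max(330/49, 222/10) = 22.2 servings → $7.77.
spinach + avocado: the both-tight solution has a negative serving — not a feasible corner.
spinach + orange with both tight: 0.8215 servings and 2.803 servings → $1.99.
spinach + carrots with both targets exact would need a negative amount; discard.
avocado + orange with both tight: 7.445 servings and 1.868 servings → $15.55.
avocado + carrots: the both-tight solution has a negative serving — not a feasible corner.
orange + carrots with both tight: 2.797 servings and 2.339 servings → $2.36.
The minimum over all feasible corners is $1.99.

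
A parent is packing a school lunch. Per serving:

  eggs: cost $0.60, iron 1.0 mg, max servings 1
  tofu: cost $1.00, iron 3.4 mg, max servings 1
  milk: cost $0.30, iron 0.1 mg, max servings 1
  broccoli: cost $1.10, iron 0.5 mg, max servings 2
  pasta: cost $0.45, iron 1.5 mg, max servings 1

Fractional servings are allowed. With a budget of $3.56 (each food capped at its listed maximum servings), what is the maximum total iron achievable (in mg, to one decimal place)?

6.6 mg

Iron per dollar: tofu 3.4, pasta 3.333, eggs 1.667, broccoli 0.4545, milk 0.3333.
Take 1 serving of tofu: spends $1.00, +3.4 mg iron (running total 3.4 mg).
Take 1 serving of pasta: spends $0.45, +1.5 mg iron (running total 4.9 mg).
Take 1 serving of eggs: spends $0.60, +1.0 mg iron (running total 5.9 mg).
Take 1.373 servings of broccoli: spends $1.51, +0.7 mg iron (running total 6.6 mg).
Filling greedily by iron-per-dollar is optimal for one linear limit, giving 6.6 mg.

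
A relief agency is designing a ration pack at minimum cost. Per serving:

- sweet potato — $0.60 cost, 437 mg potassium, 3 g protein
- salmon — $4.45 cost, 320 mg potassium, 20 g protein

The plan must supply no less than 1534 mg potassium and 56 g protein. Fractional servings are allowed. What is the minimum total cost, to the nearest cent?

$11.20

This is a tiny linear program; its minimum lies at a vertex of the feasible set. List the vertices and price them.
sweet potato only: max(1534/437, 56/3) = 18.67 servings → $11.20.
salmon only: max(1534/320, 56/20) = 4.794 servings → $21.33.
sweet potato + salmon with both tight: 1.64 servings and 2.554 servings → $12.35.
Cheapest feasible corner: $11.20.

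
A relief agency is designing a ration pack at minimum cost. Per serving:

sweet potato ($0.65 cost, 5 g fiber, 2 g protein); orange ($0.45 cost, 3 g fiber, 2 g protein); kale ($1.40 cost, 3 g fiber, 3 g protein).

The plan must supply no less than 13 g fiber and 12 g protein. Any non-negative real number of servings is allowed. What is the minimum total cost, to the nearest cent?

An LP optimum is at a vertex; with two nutrient constraints at most two foods are used. Check each candidate.
sweet potato only: max(13/5, 12/2) = 6 servings → $3.90.
orange only: max(13/3, 12/2) = 6 servings → $2.70.
kale only: max(13/3, 12/3) = 4.333 servings → $6.07.
sweet potato + orange: intersection lies outside the first quadrant.
sweet potato + kale with both tight: 0.3333 servings and 3.778 servings → $5.51.
orange + kale with both tight: 1 serving and 3.333 servings → $5.12.
The minimum over all feasible corners is $2.70.

$2.70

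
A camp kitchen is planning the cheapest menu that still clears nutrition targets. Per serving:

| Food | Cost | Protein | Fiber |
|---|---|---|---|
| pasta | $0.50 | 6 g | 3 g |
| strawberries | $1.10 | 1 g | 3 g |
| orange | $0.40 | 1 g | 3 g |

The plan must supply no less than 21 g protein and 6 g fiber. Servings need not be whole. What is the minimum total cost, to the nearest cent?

$1.75

Two binding constraints pin down two serving amounts, so the optimal mix uses at most two foods. The candidates are each food alone (scaled to the tighter of protein/fiber) and each pair with both constraints tight.
pasta only: max(21/6, 6/3) = 3.5 servings → $1.75.
strawberries only: max(21/1, 6/3) = 21 servings → $23.10.
orange only: max(21/1, 6/3) = 21 servings → $8.40.
pasta + strawberries: intersection lies outside the first quadrant.
pasta + orange with both targets exact would need a negative amount; discard.
strawberries + orange (both tight): parallel constraints — no distinct corner.
Cheapest feasible corner: $1.75.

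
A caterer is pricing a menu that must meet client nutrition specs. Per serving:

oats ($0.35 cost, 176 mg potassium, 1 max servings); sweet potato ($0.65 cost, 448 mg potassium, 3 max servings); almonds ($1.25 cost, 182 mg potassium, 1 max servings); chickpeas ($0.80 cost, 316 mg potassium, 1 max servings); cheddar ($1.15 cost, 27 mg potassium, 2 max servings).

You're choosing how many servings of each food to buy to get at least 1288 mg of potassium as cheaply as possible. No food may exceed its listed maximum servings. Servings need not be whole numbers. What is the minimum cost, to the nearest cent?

Cost per mg of potassium: sweet potato $0.0015, oats $0.0020, chickpeas $0.0025, almonds $0.0069, cheddar $0.0426.
Take 2.875 servings of sweet potato: +1288.0 mg potassium for $1.87 (total $1.87, still need 0.0 mg).
Filling from the cheapest source first is optimal under one linear minimum: $1.87.

$1.87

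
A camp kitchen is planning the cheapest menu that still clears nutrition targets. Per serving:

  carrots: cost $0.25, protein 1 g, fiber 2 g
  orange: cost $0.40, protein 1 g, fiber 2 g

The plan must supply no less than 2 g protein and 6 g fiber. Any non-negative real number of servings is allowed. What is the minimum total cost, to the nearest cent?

The cheapest plan sits at a corner of the feasible region — with two constraints it uses at most two foods.
carrots only: max(2/1, 6/2) = 3 servings → $0.75.
orange only: max(2/1, 6/2) = 3 servings → $1.20.
carrots + orange (both tight): parallel constraints — no distinct corner.
The minimum over all feasible corners is $0.75.

$0.75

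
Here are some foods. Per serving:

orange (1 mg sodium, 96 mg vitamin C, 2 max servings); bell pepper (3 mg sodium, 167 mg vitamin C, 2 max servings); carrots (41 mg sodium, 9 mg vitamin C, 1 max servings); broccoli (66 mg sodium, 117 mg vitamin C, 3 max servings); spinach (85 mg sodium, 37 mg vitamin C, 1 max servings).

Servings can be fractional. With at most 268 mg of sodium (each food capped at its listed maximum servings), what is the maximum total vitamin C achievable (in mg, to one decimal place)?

904.0 mg

Vitamin C per mg sodium: orange 96, bell pepper 55.67, broccoli 1.773, spinach 0.4353, carrots 0.2195.
Take 2 servings of orange: uses 2 mg sodium, +192.0 mg vitamin C (running total 192.0 mg).
Take 2 servings of bell pepper: uses 6 mg sodium, +334.0 mg vitamin C (running total 526.0 mg).
Take 3 servings of broccoli: uses 198 mg sodium, +351.0 mg vitamin C (running total 877.0 mg).
Take 0.7294 servings of spinach: uses 62 mg sodium, +27.0 mg vitamin C (running total 904.0 mg).
Greedy by best ratio exhausts the sodium allowance optimally: 904.0 mg.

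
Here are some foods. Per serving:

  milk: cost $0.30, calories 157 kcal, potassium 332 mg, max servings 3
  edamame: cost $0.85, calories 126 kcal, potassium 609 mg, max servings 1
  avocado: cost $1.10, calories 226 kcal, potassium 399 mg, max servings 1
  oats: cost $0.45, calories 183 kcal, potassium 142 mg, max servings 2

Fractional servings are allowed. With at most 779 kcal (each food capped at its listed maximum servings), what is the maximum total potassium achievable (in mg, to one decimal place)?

1926.3 mg

Potassium per kcal: edamame 4.833, milk 2.115, avocado 1.765, oats 0.776.
Take 1 serving of edamame: uses 126 kcal, +609.0 mg potassium (running total 609.0 mg).
Take 3 servings of milk: uses 471 kcal, +996.0 mg potassium (running total 1605.0 mg).
Take 0.8053 servings of avocado: uses 182 kcal, +321.3 mg potassium (running total 1926.3 mg).
Greedy by best ratio exhausts the calories allowance optimally: 1926.3 mg.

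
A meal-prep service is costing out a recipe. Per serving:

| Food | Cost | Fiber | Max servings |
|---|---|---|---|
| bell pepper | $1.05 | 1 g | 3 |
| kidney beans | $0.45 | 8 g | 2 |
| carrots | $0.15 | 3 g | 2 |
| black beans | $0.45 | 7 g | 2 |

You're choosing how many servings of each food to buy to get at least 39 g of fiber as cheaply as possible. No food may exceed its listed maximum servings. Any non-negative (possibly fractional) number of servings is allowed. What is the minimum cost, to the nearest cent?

$5.25

Cost per g of fiber: carrots $0.0500, kidney beans $0.0563, black beans $0.0643, bell pepper $1.0500.
Take 2 servings of carrots: +6.0 g fiber for $0.30 (total $0.30, still need 33.0 g).
Take 2 servings of kidney beans: +16.0 g fiber for $0.90 (total $1.20, still need 17.0 g).
Take 2 servings of black beans: +14.0 g fiber for $0.90 (total $2.10, still need 3.0 g).
Take 3 servings of bell pepper: +3.0 g fiber for $3.15 (total $5.25, still need 0.0 g).
Greedy by cheapest-per-g is optimal for a single linear constraint, so the minimum cost is $5.25.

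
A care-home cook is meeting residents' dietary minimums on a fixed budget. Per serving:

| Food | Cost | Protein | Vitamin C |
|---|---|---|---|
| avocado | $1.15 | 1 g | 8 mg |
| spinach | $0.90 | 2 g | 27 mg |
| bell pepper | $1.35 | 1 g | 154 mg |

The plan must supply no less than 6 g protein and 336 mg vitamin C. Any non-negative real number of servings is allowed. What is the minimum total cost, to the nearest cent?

With two linear requirements the optimum uses one or two foods; enumerate the corners.
avocado only: max(6/1, 336/8) = 42 servings → $48.30.
spinach only: max(6/2, 336/27) = 12.44 servings → $11.20.
bell pepper only: max(6/1, 336/154) = 6 servings → $8.10.
avocado + spinach: the both-tight solution has a negative serving — not a feasible corner.
avocado + bell pepper with both tight: 4.027 servings and 1.973 servings → $7.29.
spinach + bell pepper with both tight: 2.093 servings and 1.815 servings → $4.33.
The minimum over all feasible corners is $4.33.

$4.33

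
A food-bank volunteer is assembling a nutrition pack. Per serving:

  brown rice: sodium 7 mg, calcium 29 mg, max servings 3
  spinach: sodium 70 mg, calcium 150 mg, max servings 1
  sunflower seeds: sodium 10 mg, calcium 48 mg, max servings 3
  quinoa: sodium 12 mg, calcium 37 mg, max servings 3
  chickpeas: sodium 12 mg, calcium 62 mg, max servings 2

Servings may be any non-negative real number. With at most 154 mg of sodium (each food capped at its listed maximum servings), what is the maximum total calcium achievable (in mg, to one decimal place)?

558.1 mg

Calcium per mg sodium: chickpeas 5.167, sunflower seeds 4.8, brown rice 4.143, quinoa 3.083, spinach 2.143.
Take 2 servings of chickpeas: uses 24 mg sodium, +124.0 mg calcium (running total 124.0 mg).
Take 3 servings of sunflower seeds: uses 30 mg sodium, +144.0 mg calcium (running total 268.0 mg).
Take 3 servings of brown rice: uses 21 mg sodium, +87.0 mg calcium (running total 355.0 mg).
Take 3 servings of quinoa: uses 36 mg sodium, +111.0 mg calcium (running total 466.0 mg).
Take 0.6143 servings of spinach: uses 43 mg sodium, +92.1 mg calcium (running total 558.1 mg).
Greedy by best ratio exhausts the sodium allowance optimally: 558.1 mg.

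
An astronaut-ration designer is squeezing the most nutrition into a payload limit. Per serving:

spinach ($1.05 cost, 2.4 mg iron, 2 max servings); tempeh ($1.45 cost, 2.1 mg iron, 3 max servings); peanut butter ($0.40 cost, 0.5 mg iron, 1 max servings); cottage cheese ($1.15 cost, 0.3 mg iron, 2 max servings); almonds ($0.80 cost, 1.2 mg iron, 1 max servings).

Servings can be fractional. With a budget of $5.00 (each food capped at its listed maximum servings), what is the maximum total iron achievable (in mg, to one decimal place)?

Iron per dollar: spinach 2.286, almonds 1.5, tempeh 1.448, peanut butter 1.25, cottage cheese 0.2609.
Take 2 servings of spinach: spends $2.10, +4.8 mg iron (running total 4.8 mg).
Take 1 serving of almonds: spends $0.80, +1.2 mg iron (running total 6.0 mg).
Take 1.448 servings of tempeh: spends $2.10, +3.0 mg iron (running total 9.0 mg).
Greedy by best ratio exhausts the cost allowance optimally: 9.0 mg.

9.0 mg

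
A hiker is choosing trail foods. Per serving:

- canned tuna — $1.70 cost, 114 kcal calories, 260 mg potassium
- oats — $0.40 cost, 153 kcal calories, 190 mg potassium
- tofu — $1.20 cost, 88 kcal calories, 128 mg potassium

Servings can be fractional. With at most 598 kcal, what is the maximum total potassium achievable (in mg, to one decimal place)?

1363.9 mg

Potassium per kcal: canned tuna 2.281, tofu 1.455, oats 1.242.
With no serving limits, spend the whole calories allowance on canned tuna: 598 kcal / 114 kcal × 260 mg = 1363.9 mg.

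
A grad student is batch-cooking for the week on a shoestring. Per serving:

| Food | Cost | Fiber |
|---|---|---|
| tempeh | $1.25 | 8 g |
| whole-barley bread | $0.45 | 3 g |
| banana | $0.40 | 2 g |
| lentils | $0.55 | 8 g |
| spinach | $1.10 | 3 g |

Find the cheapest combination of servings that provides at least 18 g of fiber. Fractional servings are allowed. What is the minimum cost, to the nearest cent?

$1.24

Cost per g of fiber: lentils $0.0688, whole-barley bread $0.1500, tempeh $0.1562, banana $0.2000, spinach $0.3667.
With no serving limits, use only lentils: 18 g / 8 g = 2.25 servings × $0.55 = $1.24.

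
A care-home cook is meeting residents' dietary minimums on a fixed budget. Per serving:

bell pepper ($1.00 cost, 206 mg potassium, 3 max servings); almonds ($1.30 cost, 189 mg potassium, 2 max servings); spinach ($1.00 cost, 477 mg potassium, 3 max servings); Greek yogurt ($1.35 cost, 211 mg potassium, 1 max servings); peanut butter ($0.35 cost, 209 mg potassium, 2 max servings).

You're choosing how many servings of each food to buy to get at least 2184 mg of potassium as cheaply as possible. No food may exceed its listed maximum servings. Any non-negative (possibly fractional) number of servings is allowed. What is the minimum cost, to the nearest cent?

Cost per mg of potassium: peanut butter $0.0017, spinach $0.0021, bell pepper $0.0049, Greek yogurt $0.0064, almonds $0.0069.
Take 2 servings of peanut butter: +418.0 mg potassium for $0.70 (total $0.70, still need 1766.0 mg).
Take 3 servings of spinach: +1431.0 mg potassium for $3.00 (total $3.70, still need 335.0 mg).
Take 1.626 servings of bell pepper: +335.0 mg potassium for $1.63 (total $5.33, still need 0.0 mg).
Greedy by cheapest-per-mg is optimal for a single linear constraint, so the minimum cost is $5.33.

$5.33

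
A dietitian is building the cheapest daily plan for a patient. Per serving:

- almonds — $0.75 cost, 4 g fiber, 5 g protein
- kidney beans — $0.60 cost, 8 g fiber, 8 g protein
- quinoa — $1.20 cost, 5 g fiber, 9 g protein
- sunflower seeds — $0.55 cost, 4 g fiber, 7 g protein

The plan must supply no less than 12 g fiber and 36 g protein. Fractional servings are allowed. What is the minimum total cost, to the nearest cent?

At the optimum either one food covers both requirements or two foods hit both targets exactly; no other combination can be cheaper.
almonds only: max(12/4, 36/5) = 7.2 servings → $5.40.
kidney beans only: max(12/8, 36/8) = 4.5 servings → $2.70.
quinoa only: max(12/5, 36/9) = 4 servings → $4.80.
sunflower seeds only: max(12/4, 36/7) = 5.143 servings → $2.83.
almonds + kidney beans: intersection lies outside the first quadrant.
almonds + quinoa: the both-tight solution has a negative serving — not a feasible corner.
almonds + sunflower seeds: intersection lies outside the first quadrant.
kidney beans + quinoa: intersection lies outside the first quadrant.
kidney beans + sunflower seeds: the both-tight solution has a negative serving — not a feasible corner.
quinoa + sunflower seeds: intersection lies outside the first quadrant.
Cheapest feasible corner: $2.70.

$2.70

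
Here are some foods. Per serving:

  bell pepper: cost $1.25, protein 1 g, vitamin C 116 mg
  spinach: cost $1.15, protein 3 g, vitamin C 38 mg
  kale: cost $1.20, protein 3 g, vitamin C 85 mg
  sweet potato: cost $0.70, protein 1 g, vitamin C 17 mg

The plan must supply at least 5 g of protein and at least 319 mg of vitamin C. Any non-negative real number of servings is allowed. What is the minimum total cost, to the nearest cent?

Compare the cost at each extreme point of the feasible region.
bell pepper only: max(5/1, 319/116) = 5 servings → $6.25.
spinach only: max(5/3, 319/38) = 8.395 servings → $9.65.
kale only: max(5/3, 319/85) = 3.753 servings → $4.50.
sweet potato only: max(5/1, 319/17) = 18.76 servings → $13.14.
bell pepper + spinach with both tight: 2.474 servings and 0.8419 servings → $4.06.
bell pepper + kale with both tight: 2.023 servings and 0.9924 servings → $3.72.
bell pepper + sweet potato with both tight: 2.364 servings and 2.636 servings → $4.80.
spinach + kale: the both-tight solution has a negative serving — not a feasible corner.
spinach + sweet potato: the both-tight solution has a negative serving — not a feasible corner.
kale + sweet potato with both targets exact would need a negative amount; discard.
So the least-cost plan costs $3.72.

$3.72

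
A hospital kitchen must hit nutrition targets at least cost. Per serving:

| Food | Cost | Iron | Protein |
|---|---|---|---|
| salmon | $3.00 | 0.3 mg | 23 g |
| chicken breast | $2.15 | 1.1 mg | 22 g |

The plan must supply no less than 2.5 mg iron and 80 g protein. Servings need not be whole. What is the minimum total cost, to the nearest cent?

The cheapest plan sits at a corner of the feasible region — with two constraints it uses at most two foods.
salmon only: max(2.5/0.3, 80/23) = 8.333 servings → $25.00.
chicken breast only: max(2.5/1.1, 80/22) = 3.636 servings → $7.82.
salmon + chicken breast with both tight: 1.765 servings and 1.791 servings → $9.15.
Cheapest feasible corner: $7.82.

$7.82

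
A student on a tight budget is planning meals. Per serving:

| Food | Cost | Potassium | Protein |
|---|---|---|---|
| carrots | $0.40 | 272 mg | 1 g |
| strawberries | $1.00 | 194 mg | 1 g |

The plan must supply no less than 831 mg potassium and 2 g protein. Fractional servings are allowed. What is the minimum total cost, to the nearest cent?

Minimising a linear cost over {potassium ≥ 831, protein ≥ 2, servings ≥ 0} — the optimum is at a vertex, using one or two foods.
carrots only: max(831/272, 2/1) = 3.055 servings → $1.22.
strawberries only: max(831/194, 2/1) = 4.284 servings → $4.28.
carrots + strawberries with both targets exact would need a negative amount; discard.
The minimum over all feasible corners is $1.22.

$1.22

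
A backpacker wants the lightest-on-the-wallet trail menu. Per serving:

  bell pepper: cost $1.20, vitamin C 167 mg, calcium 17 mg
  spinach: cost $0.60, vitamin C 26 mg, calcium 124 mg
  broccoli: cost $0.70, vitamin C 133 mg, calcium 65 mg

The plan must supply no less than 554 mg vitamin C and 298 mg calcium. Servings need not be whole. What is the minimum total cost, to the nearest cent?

$3.03

bell pepper only: max(554/167, 298/17) = 17.53 servings → $21.04.
spinach only: max(554/26, 298/124) = 21.31 servings → $12.78.
broccoli only: max(554/133, 298/65) = 4.585 servings → $3.21.
bell pepper + spinach with both tight: 3.007 servings and 1.991 servings → $4.80.
bell pepper + broccoli: intersection lies outside the first quadrant.
spinach + broccoli with both tight: 0.2448 servings and 4.118 servings → $3.03.
So the least-cost plan costs $3.03.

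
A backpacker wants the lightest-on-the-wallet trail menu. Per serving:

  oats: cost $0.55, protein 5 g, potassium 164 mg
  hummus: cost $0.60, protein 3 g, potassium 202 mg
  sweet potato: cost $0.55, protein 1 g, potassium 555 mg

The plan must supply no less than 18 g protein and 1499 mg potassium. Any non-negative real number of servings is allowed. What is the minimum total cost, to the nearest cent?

For a min-cost LP with two ≥-constraints, a basic feasible solution has at most two positive variables.
oats only: max(18/5, 1499/164) = 9.14 servings → $5.03.
hummus only: max(18/3, 1499/202) = 7.421 servings → $4.45.
sweet potato only: max(18/1, 1499/555) = 18 servings → $9.90.
oats + hummus with both targets exact would need a negative amount; discard.
oats + sweet potato with both tight: 3.252 servings and 1.74 servings → $2.75.
hummus + sweet potato with both tight: 5.804 servings and 0.5885 servings → $3.81.
Cheapest feasible corner: $2.75.

$2.75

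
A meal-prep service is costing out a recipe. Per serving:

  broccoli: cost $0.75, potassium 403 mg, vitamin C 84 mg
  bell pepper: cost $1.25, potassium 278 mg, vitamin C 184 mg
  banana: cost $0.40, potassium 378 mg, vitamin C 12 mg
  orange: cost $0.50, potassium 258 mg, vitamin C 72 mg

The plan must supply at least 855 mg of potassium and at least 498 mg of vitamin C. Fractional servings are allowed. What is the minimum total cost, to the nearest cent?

$3.39

An LP optimum is at a vertex; with two nutrient constraints at most two foods are used. Check each candidate.
broccoli only: max(855/403, 498/84) = 5.929 servings → $4.45.
bell pepper only: max(855/278, 498/184) = 3.076 servings → $3.84.
banana only: max(855/378, 498/12) = 41.5 servings → $16.60.
orange only: max(855/258, 498/72) = 6.917 servings → $3.46.
broccoli + bell pepper with both tight: 0.3716 servings and 2.537 servings → $3.45.
broccoli + banana with both targets exact would need a negative amount; discard.
broccoli + orange: intersection lies outside the first quadrant.
bell pepper + banana with both tight: 2.688 servings and 0.2851 servings → $3.47.
bell pepper + orange with both tight: 2.438 servings and 0.6875 servings → $3.39.
banana + orange with both targets exact would need a negative amount; discard.
The minimum over all feasible corners is $3.39.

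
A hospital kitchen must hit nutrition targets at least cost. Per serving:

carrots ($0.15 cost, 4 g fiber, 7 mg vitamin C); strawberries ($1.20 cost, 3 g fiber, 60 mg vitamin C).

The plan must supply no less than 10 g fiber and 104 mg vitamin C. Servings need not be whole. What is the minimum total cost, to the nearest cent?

At the optimum either one food covers both requirements or two foods hit both targets exactly; no other combination can be cheaper.
carrots only: max(10/4, 104/7) = 14.86 servings → $2.23.
strawberries only: max(10/3, 104/60) = 3.333 servings → $4.00.
carrots + strawberries with both tight: 1.315 servings and 1.58 servings → $2.09.
So the least-cost plan costs $2.09.

$2.09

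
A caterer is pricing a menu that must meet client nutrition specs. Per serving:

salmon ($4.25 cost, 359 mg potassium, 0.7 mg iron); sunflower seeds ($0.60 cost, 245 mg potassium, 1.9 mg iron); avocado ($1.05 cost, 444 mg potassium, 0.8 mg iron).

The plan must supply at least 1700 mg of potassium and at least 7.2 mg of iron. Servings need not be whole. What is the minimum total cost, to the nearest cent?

Compare the cost at each extreme point of the feasible region.
salmon only: max(1700/359, 7.2/0.7) = 10.29 servings → $43.71.
sunflower seeds only: max(1700/245, 7.2/1.9) = 6.939 servings → $4.16.
avocado only: max(1700/444, 7.2/0.8) = 9 servings → $9.45.
salmon + sunflower seeds with both tight: 2.871 servings and 2.732 servings → $13.84.
salmon + avocado: intersection lies outside the first quadrant.
sunflower seeds + avocado with both tight: 2.836 servings and 2.264 servings → $4.08.
The minimum over all feasible corners is $4.08.

$4.08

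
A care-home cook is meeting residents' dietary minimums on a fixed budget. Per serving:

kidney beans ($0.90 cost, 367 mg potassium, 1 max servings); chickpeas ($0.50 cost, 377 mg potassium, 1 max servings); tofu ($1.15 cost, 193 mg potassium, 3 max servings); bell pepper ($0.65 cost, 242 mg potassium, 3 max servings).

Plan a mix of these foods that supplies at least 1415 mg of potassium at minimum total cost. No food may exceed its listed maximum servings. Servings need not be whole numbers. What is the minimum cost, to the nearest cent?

Cost per mg of potassium: chickpeas $0.0013, kidney beans $0.0025, bell pepper $0.0027, tofu $0.0060.
Take 1 serving of chickpeas: +377.0 mg potassium for $0.50 (total $0.50, still need 1038.0 mg).
Take 1 serving of kidney beans: +367.0 mg potassium for $0.90 (total $1.40, still need 671.0 mg).
Take 2.773 servings of bell pepper: +671.0 mg potassium for $1.80 (total $3.20, still need 0.0 mg).
Filling from the cheapest source first is optimal under one linear minimum: $3.20.

$3.20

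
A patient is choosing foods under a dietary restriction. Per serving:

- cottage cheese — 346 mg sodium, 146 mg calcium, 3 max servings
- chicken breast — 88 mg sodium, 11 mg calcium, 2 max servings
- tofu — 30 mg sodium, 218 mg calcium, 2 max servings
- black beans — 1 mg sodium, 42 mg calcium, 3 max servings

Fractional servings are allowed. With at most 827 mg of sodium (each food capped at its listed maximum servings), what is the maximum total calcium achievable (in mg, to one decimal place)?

Calcium per mg sodium: black beans 42, tofu 7.267, cottage cheese 0.422, chicken breast 0.125.
Take 3 servings of black beans: uses 3 mg sodium, +126.0 mg calcium (running total 126.0 mg).
Take 2 servings of tofu: uses 60 mg sodium, +436.0 mg calcium (running total 562.0 mg).
Take 2.208 servings of cottage cheese: uses 764 mg sodium, +322.4 mg calcium (running total 884.4 mg).
Greedy by best ratio exhausts the sodium allowance optimally: 884.4 mg.

884.4 mg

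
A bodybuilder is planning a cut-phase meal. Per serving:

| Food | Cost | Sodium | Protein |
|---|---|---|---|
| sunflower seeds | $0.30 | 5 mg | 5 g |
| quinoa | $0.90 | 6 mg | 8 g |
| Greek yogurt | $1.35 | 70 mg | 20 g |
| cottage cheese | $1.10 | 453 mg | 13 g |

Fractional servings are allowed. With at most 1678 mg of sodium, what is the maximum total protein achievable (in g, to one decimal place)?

2237.3 g

Protein per mg sodium: quinoa 1.333, sunflower seeds 1, Greek yogurt 0.2857, cottage cheese 0.0287.
With no serving limits, spend the whole sodium allowance on quinoa: 1678 mg / 6 mg × 8 g = 2237.3 g.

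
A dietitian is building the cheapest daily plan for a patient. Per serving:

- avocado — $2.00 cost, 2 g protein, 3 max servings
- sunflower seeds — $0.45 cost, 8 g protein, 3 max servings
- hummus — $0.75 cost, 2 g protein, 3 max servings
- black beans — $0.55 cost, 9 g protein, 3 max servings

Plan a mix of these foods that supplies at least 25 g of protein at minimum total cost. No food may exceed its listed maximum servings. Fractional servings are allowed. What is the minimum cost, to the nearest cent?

$1.41

Cost per g of protein: sunflower seeds $0.0563, black beans $0.0611, hummus $0.3750, avocado $1.0000.
Take 3 servings of sunflower seeds: +24.0 g protein for $1.35 (total $1.35, still need 1.0 g).
Take 0.1111 servings of black beans: +1.0 g protein for $0.06 (total $1.41, still need 0.0 g).
Filling from the cheapest source first is optimal under one linear minimum: $1.41.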